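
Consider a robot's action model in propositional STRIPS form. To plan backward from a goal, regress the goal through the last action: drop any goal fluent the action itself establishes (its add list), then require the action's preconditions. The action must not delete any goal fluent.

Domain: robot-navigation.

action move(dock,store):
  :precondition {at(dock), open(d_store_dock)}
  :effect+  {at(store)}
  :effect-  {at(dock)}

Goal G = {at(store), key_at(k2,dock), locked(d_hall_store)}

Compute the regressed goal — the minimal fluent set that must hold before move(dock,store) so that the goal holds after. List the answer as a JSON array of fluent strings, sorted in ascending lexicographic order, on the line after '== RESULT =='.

Compute (G \ add) ∪ pre:
  G ∩ del = {}  (empty — regression defined)
  G \ add = {at(store), key_at(k2,dock), locked(d_hall_store)} \ {at(store)} = {key_at(k2,dock), locked(d_hall_store)}
  ∪ pre   = {key_at(k2,dock), locked(d_hall_store)} ∪ {at(dock), open(d_store_dock)}
          = {at(dock), key_at(k2,dock), locked(d_hall_store), open(d_store_dock)}

== RESULT ==
["at(dock)", "key_at(k2,dock)", "locked(d_hall_store)", "open(d_store_dock)"]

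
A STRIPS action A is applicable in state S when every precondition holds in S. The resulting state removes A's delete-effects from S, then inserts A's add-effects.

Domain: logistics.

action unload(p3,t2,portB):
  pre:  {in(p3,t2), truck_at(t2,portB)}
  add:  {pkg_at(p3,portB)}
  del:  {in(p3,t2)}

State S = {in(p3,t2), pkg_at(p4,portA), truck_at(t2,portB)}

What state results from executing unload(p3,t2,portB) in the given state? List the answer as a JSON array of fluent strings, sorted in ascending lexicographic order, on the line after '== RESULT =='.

Progress:
  pre ⊆ S: {in(p3,t2), truck_at(t2,portB)} ⊆ S  — applicable
  S \ del = {pkg_at(p4,portA), truck_at(t2,portB)}
  ∪ add   = {pkg_at(p3,portB), pkg_at(p4,portA), truck_at(t2,portB)}

== RESULT ==
["pkg_at(p3,portB)", "pkg_at(p4,portA)", "truck_at(t2,portB)"]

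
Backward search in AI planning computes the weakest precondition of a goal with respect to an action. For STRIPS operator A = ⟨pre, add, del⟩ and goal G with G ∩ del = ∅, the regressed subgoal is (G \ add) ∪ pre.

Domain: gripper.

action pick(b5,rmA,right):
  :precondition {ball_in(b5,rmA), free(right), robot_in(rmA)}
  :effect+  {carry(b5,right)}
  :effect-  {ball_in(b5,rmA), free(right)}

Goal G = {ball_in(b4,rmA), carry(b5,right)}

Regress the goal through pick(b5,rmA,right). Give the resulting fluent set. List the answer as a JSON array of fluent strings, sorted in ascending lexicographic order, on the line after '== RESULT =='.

Regress:
  G ∩ del = {}  (empty — regression defined)
  G \ add = {ball_in(b4,rmA), carry(b5,right)} \ {carry(b5,right)} = {ball_in(b4,rmA)}
  ∪ pre   = {ball_in(b4,rmA)} ∪ {ball_in(b5,rmA), free(right), robot_in(rmA)}
          = {ball_in(b4,rmA), ball_in(b5,rmA), free(right), robot_in(rmA)}

== RESULT ==
["ball_in(b4,rmA)", "ball_in(b5,rmA)", "free(right)", "robot_in(rmA)"]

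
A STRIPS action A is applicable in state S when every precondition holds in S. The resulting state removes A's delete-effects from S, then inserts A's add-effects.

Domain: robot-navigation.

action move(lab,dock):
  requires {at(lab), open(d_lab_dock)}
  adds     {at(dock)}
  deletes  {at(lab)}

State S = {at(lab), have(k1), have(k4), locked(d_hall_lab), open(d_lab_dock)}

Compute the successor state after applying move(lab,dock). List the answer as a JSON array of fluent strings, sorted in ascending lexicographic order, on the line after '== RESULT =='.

Compute (S \ del) ∪ add:
  pre ⊆ S: {at(lab), open(d_lab_dock)} ⊆ S  — applicable
  S \ del = {have(k1), have(k4), locked(d_hall_lab), open(d_lab_dock)}
  ∪ add   = {at(dock), have(k1), have(k4), locked(d_hall_lab), open(d_lab_dock)}

== RESULT ==
["at(dock)", "have(k1)", "have(k4)", "locked(d_hall_lab)", "open(d_lab_dock)"]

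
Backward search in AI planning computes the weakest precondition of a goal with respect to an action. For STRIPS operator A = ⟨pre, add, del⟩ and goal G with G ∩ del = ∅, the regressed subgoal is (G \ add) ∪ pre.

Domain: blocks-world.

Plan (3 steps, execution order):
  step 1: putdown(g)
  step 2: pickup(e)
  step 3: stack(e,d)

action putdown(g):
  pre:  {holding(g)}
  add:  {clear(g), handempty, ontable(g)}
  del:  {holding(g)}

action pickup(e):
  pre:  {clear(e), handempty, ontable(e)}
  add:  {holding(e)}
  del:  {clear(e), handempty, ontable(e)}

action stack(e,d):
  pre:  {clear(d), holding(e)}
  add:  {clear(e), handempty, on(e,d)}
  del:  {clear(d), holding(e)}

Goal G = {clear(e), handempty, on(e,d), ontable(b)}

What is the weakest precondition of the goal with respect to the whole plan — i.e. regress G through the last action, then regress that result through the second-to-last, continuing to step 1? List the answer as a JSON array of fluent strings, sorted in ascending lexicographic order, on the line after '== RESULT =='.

Work backward from the goal:
  through step 3 (stack(e,d)): drop {clear(e), handempty, on(e,d)}, keep {ontable(b)}, require {clear(d), holding(e)}
    → {clear(d), holding(e), ontable(b)}
  through step 2 (pickup(e)): drop {holding(e)}, keep {clear(d), ontable(b)}, require {clear(e), handempty, ontable(e)}
    → {clear(d), clear(e), handempty, ontable(b), ontable(e)}
  through step 1 (putdown(g)): drop {handempty}, keep {clear(d), clear(e), ontable(b), ontable(e)}, require {holding(g)}
    → {clear(d), clear(e), holding(g), ontable(b), ontable(e)}

== RESULT ==
["clear(d)", "clear(e)", "holding(g)", "ontable(b)", "ontable(e)"]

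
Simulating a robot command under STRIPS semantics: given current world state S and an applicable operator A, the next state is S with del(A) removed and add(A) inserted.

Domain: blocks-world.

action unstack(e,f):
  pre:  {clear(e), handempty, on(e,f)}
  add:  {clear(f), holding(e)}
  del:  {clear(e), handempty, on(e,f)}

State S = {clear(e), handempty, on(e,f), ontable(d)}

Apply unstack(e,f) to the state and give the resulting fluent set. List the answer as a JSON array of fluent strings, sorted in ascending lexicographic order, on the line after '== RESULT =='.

Compute (S \ del) ∪ add:
  pre ⊆ S: {clear(e), handempty, on(e,f)} ⊆ S  — applicable
  S \ del = {ontable(d)}
  ∪ add   = {clear(f), holding(e), ontable(d)}

== RESULT ==
["clear(f)", "holding(e)", "ontable(d)"]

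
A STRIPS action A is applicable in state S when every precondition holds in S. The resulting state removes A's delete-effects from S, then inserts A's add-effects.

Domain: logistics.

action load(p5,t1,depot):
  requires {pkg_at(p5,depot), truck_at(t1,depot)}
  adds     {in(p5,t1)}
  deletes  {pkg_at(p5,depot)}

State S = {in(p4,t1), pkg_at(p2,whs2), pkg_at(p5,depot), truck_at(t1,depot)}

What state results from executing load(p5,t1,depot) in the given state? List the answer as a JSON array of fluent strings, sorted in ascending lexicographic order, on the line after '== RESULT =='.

Compute (S \ del) ∪ add:
  pre ⊆ S: {pkg_at(p5,depot), truck_at(t1,depot)} ⊆ S  — applicable
  S \ del = {in(p4,t1), pkg_at(p2,whs2), truck_at(t1,depot)}
  ∪ add   = {in(p4,t1), in(p5,t1), pkg_at(p2,whs2), truck_at(t1,depot)}

== RESULT ==
["in(p4,t1)", "in(p5,t1)", "pkg_at(p2,whs2)", "truck_at(t1,depot)"]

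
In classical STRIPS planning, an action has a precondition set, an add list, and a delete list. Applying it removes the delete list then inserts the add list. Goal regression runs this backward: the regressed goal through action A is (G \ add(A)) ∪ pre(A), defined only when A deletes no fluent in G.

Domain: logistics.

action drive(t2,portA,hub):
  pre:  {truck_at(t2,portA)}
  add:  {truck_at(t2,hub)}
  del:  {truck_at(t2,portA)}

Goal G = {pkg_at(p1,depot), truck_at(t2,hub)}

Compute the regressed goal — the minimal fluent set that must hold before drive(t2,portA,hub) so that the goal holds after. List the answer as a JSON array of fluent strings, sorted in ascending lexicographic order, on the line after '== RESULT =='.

Regress:
  G ∩ del = {}  (empty — regression defined)
  G \ add = {pkg_at(p1,depot), truck_at(t2,hub)} \ {truck_at(t2,hub)} = {pkg_at(p1,depot)}
  ∪ pre   = {pkg_at(p1,depot)} ∪ {truck_at(t2,portA)}
          = {pkg_at(p1,depot), truck_at(t2,portA)}

== RESULT ==
["pkg_at(p1,depot)", "truck_at(t2,portA)"]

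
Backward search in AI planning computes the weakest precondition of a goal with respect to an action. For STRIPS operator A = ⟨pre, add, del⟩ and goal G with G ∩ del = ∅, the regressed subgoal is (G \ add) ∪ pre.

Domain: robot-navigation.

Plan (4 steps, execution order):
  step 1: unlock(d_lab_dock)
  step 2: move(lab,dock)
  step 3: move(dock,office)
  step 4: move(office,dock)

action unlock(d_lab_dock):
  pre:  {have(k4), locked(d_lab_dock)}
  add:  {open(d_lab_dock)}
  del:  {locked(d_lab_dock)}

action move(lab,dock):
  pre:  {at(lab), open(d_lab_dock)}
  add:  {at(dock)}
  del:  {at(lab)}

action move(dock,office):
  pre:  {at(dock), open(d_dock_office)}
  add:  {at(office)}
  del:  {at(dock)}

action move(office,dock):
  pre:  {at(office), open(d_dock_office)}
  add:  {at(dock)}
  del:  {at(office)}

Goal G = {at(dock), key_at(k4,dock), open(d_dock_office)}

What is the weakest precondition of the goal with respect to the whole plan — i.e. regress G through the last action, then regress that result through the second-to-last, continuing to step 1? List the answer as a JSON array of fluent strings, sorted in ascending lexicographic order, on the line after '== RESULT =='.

Regress step by step:
  through step 4 (move(office,dock)): drop {at(dock)}, keep {key_at(k4,dock), open(d_dock_office)}, require {at(office), open(d_dock_office)}
    → {at(office), key_at(k4,dock), open(d_dock_office)}
  through step 3 (move(dock,office)): drop {at(office)}, keep {key_at(k4,dock), open(d_dock_office)}, require {at(dock), open(d_dock_office)}
    → {at(dock), key_at(k4,dock), open(d_dock_office)}
  through step 2 (move(lab,dock)): drop {at(dock)}, keep {key_at(k4,dock), open(d_dock_office)}, require {at(lab), open(d_lab_dock)}
    → {at(lab), key_at(k4,dock), open(d_dock_office), open(d_lab_dock)}
  through step 1 (unlock(d_lab_dock)): drop {open(d_lab_dock)}, keep {at(lab), key_at(k4,dock), open(d_dock_office)}, require {have(k4), locked(d_lab_dock)}
    → {at(lab), have(k4), key_at(k4,dock), locked(d_lab_dock), open(d_dock_office)}

== RESULT ==
["at(lab)", "have(k4)", "key_at(k4,dock)", "locked(d_lab_dock)", "open(d_dock_office)"]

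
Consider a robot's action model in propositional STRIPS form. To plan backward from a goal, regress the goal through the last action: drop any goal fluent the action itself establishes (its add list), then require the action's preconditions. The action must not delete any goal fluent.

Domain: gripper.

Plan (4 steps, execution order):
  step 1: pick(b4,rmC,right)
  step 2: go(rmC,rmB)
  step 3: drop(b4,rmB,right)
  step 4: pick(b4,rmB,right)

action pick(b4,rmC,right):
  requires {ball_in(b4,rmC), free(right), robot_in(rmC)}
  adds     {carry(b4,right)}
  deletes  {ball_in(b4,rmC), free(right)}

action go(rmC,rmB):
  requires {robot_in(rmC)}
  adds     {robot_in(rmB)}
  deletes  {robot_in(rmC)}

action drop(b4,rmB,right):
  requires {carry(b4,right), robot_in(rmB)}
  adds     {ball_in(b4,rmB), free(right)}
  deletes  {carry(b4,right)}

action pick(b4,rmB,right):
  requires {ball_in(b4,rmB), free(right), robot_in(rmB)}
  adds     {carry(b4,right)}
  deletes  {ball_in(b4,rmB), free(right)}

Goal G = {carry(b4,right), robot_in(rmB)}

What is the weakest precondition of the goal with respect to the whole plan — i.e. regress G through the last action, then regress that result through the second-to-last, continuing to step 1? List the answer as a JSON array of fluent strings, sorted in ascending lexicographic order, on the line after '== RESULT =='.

Regress step by step:
  through step 4 (pick(b4,rmB,right)): drop {carry(b4,right)}, keep {robot_in(rmB)}, require {ball_in(b4,rmB), free(right), robot_in(rmB)}
    → {ball_in(b4,rmB), free(right), robot_in(rmB)}
  through step 3 (drop(b4,rmB,right)): drop {ball_in(b4,rmB), free(right)}, keep {robot_in(rmB)}, require {carry(b4,right), robot_in(rmB)}
    → {carry(b4,right), robot_in(rmB)}
  through step 2 (go(rmC,rmB)): drop {robot_in(rmB)}, keep {carry(b4,right)}, require {robot_in(rmC)}
    → {carry(b4,right), robot_in(rmC)}
  through step 1 (pick(b4,rmC,right)): drop {carry(b4,right)}, keep {robot_in(rmC)}, require {ball_in(b4,rmC), free(right), robot_in(rmC)}
    → {ball_in(b4,rmC), free(right), robot_in(rmC)}

== RESULT ==
["ball_in(b4,rmC)", "free(right)", "robot_in(rmC)"]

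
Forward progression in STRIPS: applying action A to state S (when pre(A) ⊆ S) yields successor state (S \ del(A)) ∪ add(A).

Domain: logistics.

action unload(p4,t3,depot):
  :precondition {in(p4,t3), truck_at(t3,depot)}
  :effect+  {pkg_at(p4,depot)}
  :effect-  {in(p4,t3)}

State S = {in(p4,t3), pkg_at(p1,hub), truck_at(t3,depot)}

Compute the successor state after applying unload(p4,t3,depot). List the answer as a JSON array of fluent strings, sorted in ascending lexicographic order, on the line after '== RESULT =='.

Progress:
  pre ⊆ S: {in(p4,t3), truck_at(t3,depot)} ⊆ S  — applicable
  S \ del = {pkg_at(p1,hub), truck_at(t3,depot)}
  ∪ add   = {pkg_at(p1,hub), pkg_at(p4,depot), truck_at(t3,depot)}

== RESULT ==
["pkg_at(p1,hub)", "pkg_at(p4,depot)", "truck_at(t3,depot)"]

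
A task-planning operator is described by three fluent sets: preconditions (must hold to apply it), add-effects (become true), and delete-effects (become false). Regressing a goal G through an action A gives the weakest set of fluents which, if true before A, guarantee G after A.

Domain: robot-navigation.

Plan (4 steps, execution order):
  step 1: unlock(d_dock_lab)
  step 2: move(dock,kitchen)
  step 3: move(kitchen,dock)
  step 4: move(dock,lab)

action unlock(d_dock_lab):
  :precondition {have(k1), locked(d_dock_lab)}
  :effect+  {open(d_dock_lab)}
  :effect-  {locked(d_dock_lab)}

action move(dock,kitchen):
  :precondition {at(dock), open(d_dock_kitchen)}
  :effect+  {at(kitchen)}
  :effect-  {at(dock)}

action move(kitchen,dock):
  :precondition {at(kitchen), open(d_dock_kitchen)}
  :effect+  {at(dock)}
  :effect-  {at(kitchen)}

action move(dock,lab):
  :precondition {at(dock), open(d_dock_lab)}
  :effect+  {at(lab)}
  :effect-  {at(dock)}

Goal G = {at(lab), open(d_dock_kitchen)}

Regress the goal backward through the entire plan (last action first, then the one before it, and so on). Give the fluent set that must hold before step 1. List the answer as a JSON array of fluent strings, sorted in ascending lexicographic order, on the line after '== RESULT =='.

Work backward from the goal:
  through step 4 (move(dock,lab)): drop {at(lab)}, keep {open(d_dock_kitchen)}, require {at(dock), open(d_dock_lab)}
    → {at(dock), open(d_dock_kitchen), open(d_dock_lab)}
  through step 3 (move(kitchen,dock)): drop {at(dock)}, keep {open(d_dock_kitchen), open(d_dock_lab)}, require {at(kitchen), open(d_dock_kitchen)}
    → {at(kitchen), open(d_dock_kitchen), open(d_dock_lab)}
  through step 2 (move(dock,kitchen)): drop {at(kitchen)}, keep {open(d_dock_kitchen), open(d_dock_lab)}, require {at(dock), open(d_dock_kitchen)}
    → {at(dock), open(d_dock_kitchen), open(d_dock_lab)}
  through step 1 (unlock(d_dock_lab)): drop {open(d_dock_lab)}, keep {at(dock), open(d_dock_kitchen)}, require {have(k1), locked(d_dock_lab)}
    → {at(dock), have(k1), locked(d_dock_lab), open(d_dock_kitchen)}

== RESULT ==
["at(dock)", "have(k1)", "locked(d_dock_lab)", "open(d_dock_kitchen)"]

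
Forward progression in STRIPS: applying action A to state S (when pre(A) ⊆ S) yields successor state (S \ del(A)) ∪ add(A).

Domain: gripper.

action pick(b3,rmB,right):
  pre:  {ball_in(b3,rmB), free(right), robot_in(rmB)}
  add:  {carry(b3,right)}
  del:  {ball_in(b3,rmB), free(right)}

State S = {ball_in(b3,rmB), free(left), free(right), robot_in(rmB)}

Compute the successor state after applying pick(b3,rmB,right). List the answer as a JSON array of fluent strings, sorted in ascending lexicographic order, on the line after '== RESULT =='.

Progress:
  pre ⊆ S: {ball_in(b3,rmB), free(right), robot_in(rmB)} ⊆ S  — applicable
  S \ del = {free(left), robot_in(rmB)}
  ∪ add   = {carry(b3,right), free(left), robot_in(rmB)}

== RESULT ==
["carry(b3,right)", "free(left)", "robot_in(rmB)"]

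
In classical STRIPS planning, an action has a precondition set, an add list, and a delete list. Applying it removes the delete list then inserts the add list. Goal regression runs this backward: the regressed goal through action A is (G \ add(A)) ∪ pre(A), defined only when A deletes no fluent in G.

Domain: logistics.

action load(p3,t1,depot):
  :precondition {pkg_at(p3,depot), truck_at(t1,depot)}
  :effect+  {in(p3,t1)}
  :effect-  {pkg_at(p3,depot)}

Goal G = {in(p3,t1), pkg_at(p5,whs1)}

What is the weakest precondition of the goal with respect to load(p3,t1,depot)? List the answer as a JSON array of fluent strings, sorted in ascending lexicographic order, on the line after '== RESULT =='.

Regress:
  G ∩ del = {}  (empty — regression defined)
  G \ add = {in(p3,t1), pkg_at(p5,whs1)} \ {in(p3,t1)} = {pkg_at(p5,whs1)}
  ∪ pre   = {pkg_at(p5,whs1)} ∪ {pkg_at(p3,depot), truck_at(t1,depot)}
          = {pkg_at(p3,depot), pkg_at(p5,whs1), truck_at(t1,depot)}

== RESULT ==
["pkg_at(p3,depot)", "pkg_at(p5,whs1)", "truck_at(t1,depot)"]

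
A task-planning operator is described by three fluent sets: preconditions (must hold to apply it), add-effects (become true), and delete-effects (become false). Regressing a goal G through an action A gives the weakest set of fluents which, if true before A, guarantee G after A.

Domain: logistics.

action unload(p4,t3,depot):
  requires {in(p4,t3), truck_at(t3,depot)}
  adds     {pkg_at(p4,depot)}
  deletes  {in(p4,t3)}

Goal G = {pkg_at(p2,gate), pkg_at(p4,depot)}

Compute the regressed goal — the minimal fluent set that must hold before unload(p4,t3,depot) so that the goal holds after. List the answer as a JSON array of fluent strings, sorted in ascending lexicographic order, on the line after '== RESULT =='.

Regress:
  G ∩ del = {}  (empty — regression defined)
  G \ add = {pkg_at(p2,gate), pkg_at(p4,depot)} \ {pkg_at(p4,depot)} = {pkg_at(p2,gate)}
  ∪ pre   = {pkg_at(p2,gate)} ∪ {in(p4,t3), truck_at(t3,depot)}
          = {in(p4,t3), pkg_at(p2,gate), truck_at(t3,depot)}

== RESULT ==
["in(p4,t3)", "pkg_at(p2,gate)", "truck_at(t3,depot)"]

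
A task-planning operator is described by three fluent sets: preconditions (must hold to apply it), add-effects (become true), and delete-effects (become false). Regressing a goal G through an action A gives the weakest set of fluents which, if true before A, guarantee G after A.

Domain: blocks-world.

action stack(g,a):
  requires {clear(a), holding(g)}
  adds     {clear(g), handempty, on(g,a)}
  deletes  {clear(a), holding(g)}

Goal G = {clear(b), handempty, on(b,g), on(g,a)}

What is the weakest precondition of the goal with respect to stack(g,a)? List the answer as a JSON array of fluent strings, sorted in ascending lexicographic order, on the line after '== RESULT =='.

Compute (G \ add) ∪ pre:
  G ∩ del = {}  (empty — regression defined)
  G \ add = {clear(b), handempty, on(b,g), on(g,a)} \ {clear(g), handempty, on(g,a)} = {clear(b), on(b,g)}
  ∪ pre   = {clear(b), on(b,g)} ∪ {clear(a), holding(g)}
          = {clear(a), clear(b), holding(g), on(b,g)}

== RESULT ==
["clear(a)", "clear(b)", "holding(g)", "on(b,g)"]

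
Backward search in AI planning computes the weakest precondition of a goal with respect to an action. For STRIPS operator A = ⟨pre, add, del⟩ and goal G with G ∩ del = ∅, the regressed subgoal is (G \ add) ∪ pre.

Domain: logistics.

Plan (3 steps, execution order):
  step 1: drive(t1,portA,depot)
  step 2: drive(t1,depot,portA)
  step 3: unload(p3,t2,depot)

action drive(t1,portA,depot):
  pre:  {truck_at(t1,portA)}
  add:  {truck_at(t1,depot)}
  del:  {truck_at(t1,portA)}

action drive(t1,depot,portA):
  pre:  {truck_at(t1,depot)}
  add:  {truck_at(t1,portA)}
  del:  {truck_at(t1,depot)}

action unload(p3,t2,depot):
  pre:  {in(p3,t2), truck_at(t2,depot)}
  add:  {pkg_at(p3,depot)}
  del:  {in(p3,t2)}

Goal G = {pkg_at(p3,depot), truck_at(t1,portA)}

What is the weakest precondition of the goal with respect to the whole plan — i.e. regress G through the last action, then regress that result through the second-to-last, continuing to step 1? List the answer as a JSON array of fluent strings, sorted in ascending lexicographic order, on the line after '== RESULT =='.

Work backward from the goal:
  through step 3 (unload(p3,t2,depot)): drop {pkg_at(p3,depot)}, keep {truck_at(t1,portA)}, require {in(p3,t2), truck_at(t2,depot)}
    → {in(p3,t2), truck_at(t1,portA), truck_at(t2,depot)}
  through step 2 (drive(t1,depot,portA)): drop {truck_at(t1,portA)}, keep {in(p3,t2), truck_at(t2,depot)}, require {truck_at(t1,depot)}
    → {in(p3,t2), truck_at(t1,depot), truck_at(t2,depot)}
  through step 1 (drive(t1,portA,depot)): drop {truck_at(t1,depot)}, keep {in(p3,t2), truck_at(t2,depot)}, require {truck_at(t1,portA)}
    → {in(p3,t2), truck_at(t1,portA), truck_at(t2,depot)}

== RESULT ==
["in(p3,t2)", "truck_at(t1,portA)", "truck_at(t2,depot)"]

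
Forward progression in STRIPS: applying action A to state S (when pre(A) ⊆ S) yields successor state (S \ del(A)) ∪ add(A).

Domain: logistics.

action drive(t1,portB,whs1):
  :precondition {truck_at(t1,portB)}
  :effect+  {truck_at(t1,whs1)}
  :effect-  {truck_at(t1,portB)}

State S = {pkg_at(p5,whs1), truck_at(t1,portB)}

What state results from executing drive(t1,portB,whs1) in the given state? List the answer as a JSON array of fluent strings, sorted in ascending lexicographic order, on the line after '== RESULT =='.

Progress:
  pre ⊆ S: {truck_at(t1,portB)} ⊆ S  — applicable
  S \ del = {pkg_at(p5,whs1)}
  ∪ add   = {pkg_at(p5,whs1), truck_at(t1,whs1)}

== RESULT ==
["pkg_at(p5,whs1)", "truck_at(t1,whs1)"]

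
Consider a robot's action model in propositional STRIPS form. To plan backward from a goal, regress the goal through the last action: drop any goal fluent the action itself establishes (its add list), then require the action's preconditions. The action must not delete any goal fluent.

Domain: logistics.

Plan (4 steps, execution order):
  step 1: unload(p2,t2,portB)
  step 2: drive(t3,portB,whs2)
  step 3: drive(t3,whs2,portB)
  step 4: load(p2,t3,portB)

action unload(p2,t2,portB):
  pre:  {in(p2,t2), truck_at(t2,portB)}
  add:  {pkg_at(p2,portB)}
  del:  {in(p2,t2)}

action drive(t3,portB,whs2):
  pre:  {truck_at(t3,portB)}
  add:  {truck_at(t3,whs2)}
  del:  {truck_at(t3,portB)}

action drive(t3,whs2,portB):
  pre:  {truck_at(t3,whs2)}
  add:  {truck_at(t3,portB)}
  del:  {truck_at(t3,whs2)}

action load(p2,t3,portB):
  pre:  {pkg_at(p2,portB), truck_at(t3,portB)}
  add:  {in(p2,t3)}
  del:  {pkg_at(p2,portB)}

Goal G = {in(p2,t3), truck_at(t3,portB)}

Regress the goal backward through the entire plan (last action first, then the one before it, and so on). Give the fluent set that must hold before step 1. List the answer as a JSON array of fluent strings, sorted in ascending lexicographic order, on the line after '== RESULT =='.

Work backward from the goal:
  through step 4 (load(p2,t3,portB)): drop {in(p2,t3)}, keep {truck_at(t3,portB)}, require {pkg_at(p2,portB), truck_at(t3,portB)}
    → {pkg_at(p2,portB), truck_at(t3,portB)}
  through step 3 (drive(t3,whs2,portB)): drop {truck_at(t3,portB)}, keep {pkg_at(p2,portB)}, require {truck_at(t3,whs2)}
    → {pkg_at(p2,portB), truck_at(t3,whs2)}
  through step 2 (drive(t3,portB,whs2)): drop {truck_at(t3,whs2)}, keep {pkg_at(p2,portB)}, require {truck_at(t3,portB)}
    → {pkg_at(p2,portB), truck_at(t3,portB)}
  through step 1 (unload(p2,t2,portB)): drop {pkg_at(p2,portB)}, keep {truck_at(t3,portB)}, require {in(p2,t2), truck_at(t2,portB)}
    → {in(p2,t2), truck_at(t2,portB), truck_at(t3,portB)}

== RESULT ==
["in(p2,t2)", "truck_at(t2,portB)", "truck_at(t3,portB)"]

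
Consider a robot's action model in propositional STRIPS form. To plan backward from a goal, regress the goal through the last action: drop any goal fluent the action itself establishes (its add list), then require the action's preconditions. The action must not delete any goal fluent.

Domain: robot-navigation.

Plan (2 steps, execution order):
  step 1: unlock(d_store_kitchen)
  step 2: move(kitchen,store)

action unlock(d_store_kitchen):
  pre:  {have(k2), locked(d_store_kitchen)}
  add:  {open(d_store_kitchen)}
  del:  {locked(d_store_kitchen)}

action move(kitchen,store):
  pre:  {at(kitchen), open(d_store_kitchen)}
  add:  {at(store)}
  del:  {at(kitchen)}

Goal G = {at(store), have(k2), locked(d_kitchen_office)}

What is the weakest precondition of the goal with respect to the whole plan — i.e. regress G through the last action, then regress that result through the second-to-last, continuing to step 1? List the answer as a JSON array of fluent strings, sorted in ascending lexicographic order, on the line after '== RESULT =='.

Work backward from the goal:
  through step 2 (move(kitchen,store)): drop {at(store)}, keep {have(k2), locked(d_kitchen_office)}, require {at(kitchen), open(d_store_kitchen)}
    → {at(kitchen), have(k2), locked(d_kitchen_office), open(d_store_kitchen)}
  through step 1 (unlock(d_store_kitchen)): drop {open(d_store_kitchen)}, keep {at(kitchen), have(k2), locked(d_kitchen_office)}, require {have(k2), locked(d_store_kitchen)}
    → {at(kitchen), have(k2), locked(d_kitchen_office), locked(d_store_kitchen)}

== RESULT ==
["at(kitchen)", "have(k2)", "locked(d_kitchen_office)", "locked(d_store_kitchen)"]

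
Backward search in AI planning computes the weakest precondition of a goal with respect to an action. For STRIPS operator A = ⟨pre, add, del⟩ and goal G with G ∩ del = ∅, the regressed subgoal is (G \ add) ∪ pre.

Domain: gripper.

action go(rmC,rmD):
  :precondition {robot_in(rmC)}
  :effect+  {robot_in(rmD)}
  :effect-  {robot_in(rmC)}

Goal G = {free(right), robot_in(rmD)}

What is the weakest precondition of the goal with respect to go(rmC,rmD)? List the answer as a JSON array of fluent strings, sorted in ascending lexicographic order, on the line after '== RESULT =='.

Regress:
  G ∩ del = {}  (empty — regression defined)
  G \ add = {free(right), robot_in(rmD)} \ {robot_in(rmD)} = {free(right)}
  ∪ pre   = {free(right)} ∪ {robot_in(rmC)}
          = {free(right), robot_in(rmC)}

== RESULT ==
["free(right)", "robot_in(rmC)"]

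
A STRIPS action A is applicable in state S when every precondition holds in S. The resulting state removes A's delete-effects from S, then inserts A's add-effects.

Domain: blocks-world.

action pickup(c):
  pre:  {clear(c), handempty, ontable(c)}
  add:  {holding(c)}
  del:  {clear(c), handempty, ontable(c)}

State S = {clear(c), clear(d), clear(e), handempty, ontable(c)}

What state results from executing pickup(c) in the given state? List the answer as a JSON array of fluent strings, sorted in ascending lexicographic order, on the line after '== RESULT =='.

Progress:
  pre ⊆ S: {clear(c), handempty, ontable(c)} ⊆ S  — applicable
  S \ del = {clear(d), clear(e)}
  ∪ add   = {clear(d), clear(e), holding(c)}

== RESULT ==
["clear(d)", "clear(e)", "holding(c)"]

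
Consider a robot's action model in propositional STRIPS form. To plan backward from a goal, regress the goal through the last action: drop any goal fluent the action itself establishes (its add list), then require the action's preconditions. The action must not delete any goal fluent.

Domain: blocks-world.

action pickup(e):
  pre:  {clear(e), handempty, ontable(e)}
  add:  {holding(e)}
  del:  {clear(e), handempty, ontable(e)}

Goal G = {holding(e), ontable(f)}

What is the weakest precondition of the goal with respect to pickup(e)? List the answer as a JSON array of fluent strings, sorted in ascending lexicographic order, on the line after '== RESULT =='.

Compute (G \ add) ∪ pre:
  G ∩ del = {}  (empty — regression defined)
  G \ add = {holding(e), ontable(f)} \ {holding(e)} = {ontable(f)}
  ∪ pre   = {ontable(f)} ∪ {clear(e), handempty, ontable(e)}
          = {clear(e), handempty, ontable(e), ontable(f)}

== RESULT ==
["clear(e)", "handempty", "ontable(e)", "ontable(f)"]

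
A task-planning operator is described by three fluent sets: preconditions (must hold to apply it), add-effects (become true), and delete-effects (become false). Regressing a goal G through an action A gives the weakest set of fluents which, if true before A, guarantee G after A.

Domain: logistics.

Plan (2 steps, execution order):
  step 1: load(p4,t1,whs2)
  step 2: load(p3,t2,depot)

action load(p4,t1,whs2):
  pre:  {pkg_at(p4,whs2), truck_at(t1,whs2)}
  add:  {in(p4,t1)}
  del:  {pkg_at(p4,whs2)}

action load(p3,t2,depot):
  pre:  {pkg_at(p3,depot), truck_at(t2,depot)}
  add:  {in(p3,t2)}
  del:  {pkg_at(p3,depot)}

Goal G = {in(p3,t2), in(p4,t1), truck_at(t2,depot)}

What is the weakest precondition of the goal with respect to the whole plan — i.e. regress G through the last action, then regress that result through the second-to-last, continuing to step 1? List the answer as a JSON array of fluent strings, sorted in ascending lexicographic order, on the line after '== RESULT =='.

Work backward from the goal:
  through step 2 (load(p3,t2,depot)): drop {in(p3,t2)}, keep {in(p4,t1), truck_at(t2,depot)}, require {pkg_at(p3,depot), truck_at(t2,depot)}
    → {in(p4,t1), pkg_at(p3,depot), truck_at(t2,depot)}
  through step 1 (load(p4,t1,whs2)): drop {in(p4,t1)}, keep {pkg_at(p3,depot), truck_at(t2,depot)}, require {pkg_at(p4,whs2), truck_at(t1,whs2)}
    → {pkg_at(p3,depot), pkg_at(p4,whs2), truck_at(t1,whs2), truck_at(t2,depot)}

== RESULT ==
["pkg_at(p3,depot)", "pkg_at(p4,whs2)", "truck_at(t1,whs2)", "truck_at(t2,depot)"]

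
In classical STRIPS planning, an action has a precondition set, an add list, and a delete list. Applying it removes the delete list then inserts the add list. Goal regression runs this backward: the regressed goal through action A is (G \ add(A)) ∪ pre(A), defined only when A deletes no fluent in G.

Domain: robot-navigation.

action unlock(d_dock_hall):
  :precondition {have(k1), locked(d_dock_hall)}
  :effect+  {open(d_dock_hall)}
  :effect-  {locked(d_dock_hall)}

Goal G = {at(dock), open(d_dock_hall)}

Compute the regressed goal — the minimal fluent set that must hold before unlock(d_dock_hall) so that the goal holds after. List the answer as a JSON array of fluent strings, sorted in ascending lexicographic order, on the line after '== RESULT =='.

Regress:
  G ∩ del = {}  (empty — regression defined)
  G \ add = {at(dock), open(d_dock_hall)} \ {open(d_dock_hall)} = {at(dock)}
  ∪ pre   = {at(dock)} ∪ {have(k1), locked(d_dock_hall)}
          = {at(dock), have(k1), locked(d_dock_hall)}

== RESULT ==
["at(dock)", "have(k1)", "locked(d_dock_hall)"]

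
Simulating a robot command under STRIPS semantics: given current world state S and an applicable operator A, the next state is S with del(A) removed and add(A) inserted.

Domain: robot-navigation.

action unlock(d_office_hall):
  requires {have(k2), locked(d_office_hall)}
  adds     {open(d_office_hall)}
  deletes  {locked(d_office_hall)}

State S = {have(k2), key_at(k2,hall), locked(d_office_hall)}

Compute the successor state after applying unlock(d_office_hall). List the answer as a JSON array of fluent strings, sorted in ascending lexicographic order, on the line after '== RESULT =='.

Progress:
  pre ⊆ S: {have(k2), locked(d_office_hall)} ⊆ S  — applicable
  S \ del = {have(k2), key_at(k2,hall)}
  ∪ add   = {have(k2), key_at(k2,hall), open(d_office_hall)}

== RESULT ==
["have(k2)", "key_at(k2,hall)", "open(d_office_hall)"]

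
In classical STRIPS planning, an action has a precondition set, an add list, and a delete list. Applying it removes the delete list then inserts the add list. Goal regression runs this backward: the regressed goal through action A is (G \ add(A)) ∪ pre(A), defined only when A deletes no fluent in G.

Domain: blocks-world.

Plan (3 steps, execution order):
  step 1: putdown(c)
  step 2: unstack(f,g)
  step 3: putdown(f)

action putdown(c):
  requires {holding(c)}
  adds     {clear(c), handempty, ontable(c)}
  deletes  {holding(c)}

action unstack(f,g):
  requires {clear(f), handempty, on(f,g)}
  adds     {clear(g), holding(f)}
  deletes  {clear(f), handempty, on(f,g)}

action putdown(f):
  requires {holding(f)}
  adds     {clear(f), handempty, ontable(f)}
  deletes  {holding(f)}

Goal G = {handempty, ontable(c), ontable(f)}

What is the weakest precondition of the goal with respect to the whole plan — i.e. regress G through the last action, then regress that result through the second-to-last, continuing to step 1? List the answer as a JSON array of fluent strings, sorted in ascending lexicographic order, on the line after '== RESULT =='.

Regress step by step:
  through step 3 (putdown(f)): drop {handempty, ontable(f)}, keep {ontable(c)}, require {holding(f)}
    → {holding(f), ontable(c)}
  through step 2 (unstack(f,g)): drop {holding(f)}, keep {ontable(c)}, require {clear(f), handempty, on(f,g)}
    → {clear(f), handempty, on(f,g), ontable(c)}
  through step 1 (putdown(c)): drop {handempty, ontable(c)}, keep {clear(f), on(f,g)}, require {holding(c)}
    → {clear(f), holding(c), on(f,g)}

== RESULT ==
["clear(f)", "holding(c)", "on(f,g)"]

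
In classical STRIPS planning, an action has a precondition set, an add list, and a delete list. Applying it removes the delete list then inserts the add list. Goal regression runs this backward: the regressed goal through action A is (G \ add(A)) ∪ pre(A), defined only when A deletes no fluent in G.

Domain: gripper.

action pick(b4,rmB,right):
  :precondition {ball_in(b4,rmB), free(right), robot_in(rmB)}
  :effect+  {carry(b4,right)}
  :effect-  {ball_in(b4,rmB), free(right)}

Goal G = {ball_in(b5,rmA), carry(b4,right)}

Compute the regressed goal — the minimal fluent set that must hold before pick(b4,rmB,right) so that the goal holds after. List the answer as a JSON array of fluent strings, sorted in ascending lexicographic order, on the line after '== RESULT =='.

Regress:
  G ∩ del = {}  (empty — regression defined)
  G \ add = {ball_in(b5,rmA), carry(b4,right)} \ {carry(b4,right)} = {ball_in(b5,rmA)}
  ∪ pre   = {ball_in(b5,rmA)} ∪ {ball_in(b4,rmB), free(right), robot_in(rmB)}
          = {ball_in(b4,rmB), ball_in(b5,rmA), free(right), robot_in(rmB)}

== RESULT ==
["ball_in(b4,rmB)", "ball_in(b5,rmA)", "free(right)", "robot_in(rmB)"]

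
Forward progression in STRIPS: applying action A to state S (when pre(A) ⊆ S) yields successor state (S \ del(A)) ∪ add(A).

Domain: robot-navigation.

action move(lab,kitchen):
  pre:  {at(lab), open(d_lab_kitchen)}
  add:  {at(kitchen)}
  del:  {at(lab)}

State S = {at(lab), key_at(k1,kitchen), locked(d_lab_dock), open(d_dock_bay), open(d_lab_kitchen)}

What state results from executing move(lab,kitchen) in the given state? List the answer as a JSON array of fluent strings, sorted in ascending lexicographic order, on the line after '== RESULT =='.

Compute (S \ del) ∪ add:
  pre ⊆ S: {at(lab), open(d_lab_kitchen)} ⊆ S  — applicable
  S \ del = {key_at(k1,kitchen), locked(d_lab_dock), open(d_dock_bay), open(d_lab_kitchen)}
  ∪ add   = {at(kitchen), key_at(k1,kitchen), locked(d_lab_dock), open(d_dock_bay), open(d_lab_kitchen)}

== RESULT ==
["at(kitchen)", "key_at(k1,kitchen)", "locked(d_lab_dock)", "open(d_dock_bay)", "open(d_lab_kitchen)"]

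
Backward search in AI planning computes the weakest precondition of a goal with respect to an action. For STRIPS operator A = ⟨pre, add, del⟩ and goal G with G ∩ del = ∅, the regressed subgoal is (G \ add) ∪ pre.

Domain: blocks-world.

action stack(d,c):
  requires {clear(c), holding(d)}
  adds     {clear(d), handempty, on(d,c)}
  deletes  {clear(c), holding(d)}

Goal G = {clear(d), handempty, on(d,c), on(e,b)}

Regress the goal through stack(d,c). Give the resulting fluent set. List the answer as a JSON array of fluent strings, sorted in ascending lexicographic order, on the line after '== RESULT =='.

Compute (G \ add) ∪ pre:
  G ∩ del = {}  (empty — regression defined)
  G \ add = {clear(d), handempty, on(d,c), on(e,b)} \ {clear(d), handempty, on(d,c)} = {on(e,b)}
  ∪ pre   = {on(e,b)} ∪ {clear(c), holding(d)}
          = {clear(c), holding(d), on(e,b)}

== RESULT ==
["clear(c)", "holding(d)", "on(e,b)"]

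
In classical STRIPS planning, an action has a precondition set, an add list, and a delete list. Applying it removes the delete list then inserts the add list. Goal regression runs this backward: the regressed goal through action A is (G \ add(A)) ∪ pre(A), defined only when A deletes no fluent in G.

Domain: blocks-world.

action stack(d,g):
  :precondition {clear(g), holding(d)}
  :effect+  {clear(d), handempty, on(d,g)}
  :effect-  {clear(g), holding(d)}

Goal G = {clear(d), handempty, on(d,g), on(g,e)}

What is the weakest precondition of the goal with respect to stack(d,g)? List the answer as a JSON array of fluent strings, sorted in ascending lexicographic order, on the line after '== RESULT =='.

Compute (G \ add) ∪ pre:
  G ∩ del = {}  (empty — regression defined)
  G \ add = {clear(d), handempty, on(d,g), on(g,e)} \ {clear(d), handempty, on(d,g)} = {on(g,e)}
  ∪ pre   = {on(g,e)} ∪ {clear(g), holding(d)}
          = {clear(g), holding(d), on(g,e)}

== RESULT ==
["clear(g)", "holding(d)", "on(g,e)"]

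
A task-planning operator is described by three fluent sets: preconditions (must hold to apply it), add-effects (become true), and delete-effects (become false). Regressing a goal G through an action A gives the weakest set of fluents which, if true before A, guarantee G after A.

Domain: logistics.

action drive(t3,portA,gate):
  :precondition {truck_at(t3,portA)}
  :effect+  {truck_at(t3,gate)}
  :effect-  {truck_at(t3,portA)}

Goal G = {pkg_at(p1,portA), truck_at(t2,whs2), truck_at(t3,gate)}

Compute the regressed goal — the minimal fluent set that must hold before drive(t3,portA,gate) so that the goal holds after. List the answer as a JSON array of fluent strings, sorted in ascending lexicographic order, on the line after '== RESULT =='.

Compute (G \ add) ∪ pre:
  G ∩ del = {}  (empty — regression defined)
  G \ add = {pkg_at(p1,portA), truck_at(t2,whs2), truck_at(t3,gate)} \ {truck_at(t3,gate)} = {pkg_at(p1,portA), truck_at(t2,whs2)}
  ∪ pre   = {pkg_at(p1,portA), truck_at(t2,whs2)} ∪ {truck_at(t3,portA)}
          = {pkg_at(p1,portA), truck_at(t2,whs2), truck_at(t3,portA)}

== RESULT ==
["pkg_at(p1,portA)", "truck_at(t2,whs2)", "truck_at(t3,portA)"]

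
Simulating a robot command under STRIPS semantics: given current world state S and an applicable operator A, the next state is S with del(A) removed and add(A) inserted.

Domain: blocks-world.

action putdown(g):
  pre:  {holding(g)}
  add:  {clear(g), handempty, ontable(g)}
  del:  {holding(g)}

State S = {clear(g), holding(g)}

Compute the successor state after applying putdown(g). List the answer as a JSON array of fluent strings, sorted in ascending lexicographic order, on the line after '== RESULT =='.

Compute (S \ del) ∪ add:
  pre ⊆ S: {holding(g)} ⊆ S  — applicable
  S \ del = {clear(g)}
  ∪ add   = {clear(g), handempty, ontable(g)}

== RESULT ==
["clear(g)", "handempty", "ontable(g)"]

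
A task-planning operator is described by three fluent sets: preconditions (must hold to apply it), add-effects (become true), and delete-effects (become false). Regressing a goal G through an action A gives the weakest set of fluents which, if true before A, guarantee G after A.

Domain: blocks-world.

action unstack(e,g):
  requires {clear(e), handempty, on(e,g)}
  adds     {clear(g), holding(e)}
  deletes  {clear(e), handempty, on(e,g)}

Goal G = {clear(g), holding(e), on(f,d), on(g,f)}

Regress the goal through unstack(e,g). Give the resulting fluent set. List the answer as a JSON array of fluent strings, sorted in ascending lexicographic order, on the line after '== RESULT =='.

Compute (G \ add) ∪ pre:
  G ∩ del = {}  (empty — regression defined)
  G \ add = {clear(g), holding(e), on(f,d), on(g,f)} \ {clear(g), holding(e)} = {on(f,d), on(g,f)}
  ∪ pre   = {on(f,d), on(g,f)} ∪ {clear(e), handempty, on(e,g)}
          = {clear(e), handempty, on(e,g), on(f,d), on(g,f)}

== RESULT ==
["clear(e)", "handempty", "on(e,g)", "on(f,d)", "on(g,f)"]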